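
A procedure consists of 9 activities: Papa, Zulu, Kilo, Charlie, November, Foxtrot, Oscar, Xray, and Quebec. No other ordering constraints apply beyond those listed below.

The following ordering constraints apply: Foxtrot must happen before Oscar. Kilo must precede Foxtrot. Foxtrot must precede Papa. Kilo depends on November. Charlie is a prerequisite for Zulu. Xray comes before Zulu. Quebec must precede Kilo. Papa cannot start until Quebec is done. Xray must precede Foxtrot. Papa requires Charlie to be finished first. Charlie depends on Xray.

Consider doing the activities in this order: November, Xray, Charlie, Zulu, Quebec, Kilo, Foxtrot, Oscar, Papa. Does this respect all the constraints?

Yes

Every stated constraint is respected: Charlie sits at position 3, ahead of Papa at position 9, and each of the other listed pairs likewise has the predecessor earlier in the sequence.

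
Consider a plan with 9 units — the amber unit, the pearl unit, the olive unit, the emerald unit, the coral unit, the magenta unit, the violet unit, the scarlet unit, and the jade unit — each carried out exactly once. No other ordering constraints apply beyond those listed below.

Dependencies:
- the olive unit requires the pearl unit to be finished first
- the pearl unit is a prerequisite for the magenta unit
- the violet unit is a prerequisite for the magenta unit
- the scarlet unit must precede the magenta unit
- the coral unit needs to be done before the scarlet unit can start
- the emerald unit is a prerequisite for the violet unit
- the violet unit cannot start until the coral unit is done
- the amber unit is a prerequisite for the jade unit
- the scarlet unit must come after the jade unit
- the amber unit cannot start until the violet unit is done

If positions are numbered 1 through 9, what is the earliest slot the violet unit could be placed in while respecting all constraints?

Every unit that must precede the violet unit has to come before it. Tracing all chains that end at the violet unit, those units are: the emerald unit, the coral unit — 2 in total.
With 2 mandatory predecessors, the earliest the violet unit can sit is position 2+1 = 3, and placing just those 2 first achieves it.

3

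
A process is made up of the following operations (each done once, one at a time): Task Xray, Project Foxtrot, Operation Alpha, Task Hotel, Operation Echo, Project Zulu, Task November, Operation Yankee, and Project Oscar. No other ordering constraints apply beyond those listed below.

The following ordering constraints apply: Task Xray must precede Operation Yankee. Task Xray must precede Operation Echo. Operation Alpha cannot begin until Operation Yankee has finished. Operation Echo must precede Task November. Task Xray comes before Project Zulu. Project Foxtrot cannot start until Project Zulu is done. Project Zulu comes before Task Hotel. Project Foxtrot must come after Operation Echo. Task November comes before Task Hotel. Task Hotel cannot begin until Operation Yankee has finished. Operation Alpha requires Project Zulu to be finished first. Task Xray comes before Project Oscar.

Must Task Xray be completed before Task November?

Following the dependencies: Task Xray → Operation Echo → Task November.
So Task Xray must precede Task November in any valid ordering.

Yes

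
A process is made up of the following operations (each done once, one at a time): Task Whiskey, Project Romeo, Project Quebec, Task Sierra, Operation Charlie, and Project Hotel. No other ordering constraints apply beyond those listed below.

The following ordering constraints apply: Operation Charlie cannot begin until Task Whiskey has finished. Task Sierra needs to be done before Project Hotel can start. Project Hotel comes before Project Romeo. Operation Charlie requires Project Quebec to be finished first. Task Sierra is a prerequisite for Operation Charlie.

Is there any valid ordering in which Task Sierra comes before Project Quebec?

Yes

No chain of constraints runs from Project Quebec to Task Sierra, so Project Quebec is not required to come first.
That means at least one valid schedule has Task Sierra before Project Quebec.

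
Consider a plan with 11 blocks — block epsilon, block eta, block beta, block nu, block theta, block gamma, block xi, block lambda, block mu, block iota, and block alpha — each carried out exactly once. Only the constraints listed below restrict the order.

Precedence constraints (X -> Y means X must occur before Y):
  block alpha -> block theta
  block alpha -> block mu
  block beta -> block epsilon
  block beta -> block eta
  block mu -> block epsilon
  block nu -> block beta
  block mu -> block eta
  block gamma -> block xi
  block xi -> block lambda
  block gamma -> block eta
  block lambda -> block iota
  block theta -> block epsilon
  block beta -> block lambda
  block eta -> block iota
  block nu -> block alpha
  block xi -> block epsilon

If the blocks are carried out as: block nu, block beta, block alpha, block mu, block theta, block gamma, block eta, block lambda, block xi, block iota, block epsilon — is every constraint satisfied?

The sequence places block lambda ahead of block xi.
Since block xi is required before block lambda, the ordering is invalid.

No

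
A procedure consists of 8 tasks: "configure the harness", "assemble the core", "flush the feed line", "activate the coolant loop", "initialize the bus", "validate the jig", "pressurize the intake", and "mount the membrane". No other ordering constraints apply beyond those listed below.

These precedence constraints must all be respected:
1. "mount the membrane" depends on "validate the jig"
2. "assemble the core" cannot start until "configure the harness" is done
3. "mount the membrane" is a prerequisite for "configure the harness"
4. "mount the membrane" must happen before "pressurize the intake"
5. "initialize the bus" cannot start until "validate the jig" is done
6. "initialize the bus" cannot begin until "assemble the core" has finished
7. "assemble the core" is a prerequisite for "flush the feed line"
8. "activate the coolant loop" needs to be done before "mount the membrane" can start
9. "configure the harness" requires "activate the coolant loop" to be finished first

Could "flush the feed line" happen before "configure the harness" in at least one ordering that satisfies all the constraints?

No

The constraints give a chain "configure the harness" → "assemble the core" → "flush the feed line", which forces "configure the harness" before "flush the feed line".
Hence "flush the feed line" can never be scheduled before "configure the harness".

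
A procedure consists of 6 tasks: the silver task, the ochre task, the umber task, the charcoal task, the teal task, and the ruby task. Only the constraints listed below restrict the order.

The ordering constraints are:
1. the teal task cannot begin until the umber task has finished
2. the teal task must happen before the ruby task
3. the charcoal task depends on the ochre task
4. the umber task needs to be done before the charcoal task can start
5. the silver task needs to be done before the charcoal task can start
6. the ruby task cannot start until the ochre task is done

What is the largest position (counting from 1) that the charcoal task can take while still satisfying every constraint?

Nothing depends on the charcoal task, so it can be the final task, position 6.

6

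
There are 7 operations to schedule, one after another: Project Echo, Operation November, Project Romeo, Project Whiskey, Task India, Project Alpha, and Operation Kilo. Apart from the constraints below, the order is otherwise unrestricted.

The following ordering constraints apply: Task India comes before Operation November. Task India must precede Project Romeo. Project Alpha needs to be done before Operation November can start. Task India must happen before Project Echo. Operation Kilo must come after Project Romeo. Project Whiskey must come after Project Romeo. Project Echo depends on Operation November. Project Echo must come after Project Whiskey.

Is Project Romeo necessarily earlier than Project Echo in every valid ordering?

Tracing the constraints gives a chain: Project Romeo → Project Whiskey → Project Echo.
Hence Project Romeo necessarily comes before Project Echo.

Yes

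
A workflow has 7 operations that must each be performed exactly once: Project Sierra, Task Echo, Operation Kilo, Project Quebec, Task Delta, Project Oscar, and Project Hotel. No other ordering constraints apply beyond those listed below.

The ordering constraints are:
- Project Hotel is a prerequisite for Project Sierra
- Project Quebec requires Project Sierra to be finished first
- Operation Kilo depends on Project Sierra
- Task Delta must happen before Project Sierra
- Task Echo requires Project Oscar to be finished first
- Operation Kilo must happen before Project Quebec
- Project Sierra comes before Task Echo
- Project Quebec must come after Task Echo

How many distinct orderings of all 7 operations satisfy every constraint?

3 operations have no prerequisites (Task Delta, Project Oscar, Project Hotel), so any of them could come first.
Systematically extending each partial ordering one operation at a time and counting, there are 18 complete orderings.

18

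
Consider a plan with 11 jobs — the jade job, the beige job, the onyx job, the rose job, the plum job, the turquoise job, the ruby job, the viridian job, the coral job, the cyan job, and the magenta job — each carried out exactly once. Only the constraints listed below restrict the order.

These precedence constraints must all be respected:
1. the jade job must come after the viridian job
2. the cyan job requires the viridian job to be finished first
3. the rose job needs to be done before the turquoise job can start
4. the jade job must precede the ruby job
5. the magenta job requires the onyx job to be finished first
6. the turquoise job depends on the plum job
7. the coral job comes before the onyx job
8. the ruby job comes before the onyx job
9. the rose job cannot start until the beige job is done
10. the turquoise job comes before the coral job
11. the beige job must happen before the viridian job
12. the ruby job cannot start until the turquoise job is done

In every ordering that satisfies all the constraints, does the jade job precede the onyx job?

Chaining the stated constraints: the jade job → the ruby job → the onyx job.
That forces the jade job before the onyx job in every valid schedule.

Yes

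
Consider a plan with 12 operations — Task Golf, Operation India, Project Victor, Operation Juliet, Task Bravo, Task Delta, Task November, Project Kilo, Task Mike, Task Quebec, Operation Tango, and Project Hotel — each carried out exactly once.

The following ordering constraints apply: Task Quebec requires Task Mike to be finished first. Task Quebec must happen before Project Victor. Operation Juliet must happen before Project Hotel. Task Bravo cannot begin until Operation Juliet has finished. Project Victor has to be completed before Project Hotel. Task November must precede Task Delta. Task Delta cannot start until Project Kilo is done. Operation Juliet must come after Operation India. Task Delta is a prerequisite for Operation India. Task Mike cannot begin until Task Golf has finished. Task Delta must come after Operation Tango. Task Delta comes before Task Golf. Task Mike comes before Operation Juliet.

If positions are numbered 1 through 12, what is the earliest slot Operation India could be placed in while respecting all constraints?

Every operation that must precede Operation India has to come before it. Tracing all chains that end at Operation India, those operations are: Task Delta, Task November, Project Kilo, Operation Tango — 4 in total.
So at minimum 4 operations come before Operation India, putting Operation India no earlier than position 5. That position is achievable by scheduling exactly those predecessors first.

5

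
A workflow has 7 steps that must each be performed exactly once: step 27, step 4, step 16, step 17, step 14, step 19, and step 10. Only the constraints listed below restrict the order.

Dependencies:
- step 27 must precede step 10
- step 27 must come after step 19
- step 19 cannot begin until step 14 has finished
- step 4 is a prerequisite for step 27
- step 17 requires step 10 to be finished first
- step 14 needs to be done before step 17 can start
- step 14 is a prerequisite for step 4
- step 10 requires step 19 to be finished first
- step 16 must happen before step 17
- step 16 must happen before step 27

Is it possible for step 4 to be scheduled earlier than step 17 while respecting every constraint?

Every valid ordering already has step 4 before step 17 (the constraints require it), so in particular at least one does.

Yes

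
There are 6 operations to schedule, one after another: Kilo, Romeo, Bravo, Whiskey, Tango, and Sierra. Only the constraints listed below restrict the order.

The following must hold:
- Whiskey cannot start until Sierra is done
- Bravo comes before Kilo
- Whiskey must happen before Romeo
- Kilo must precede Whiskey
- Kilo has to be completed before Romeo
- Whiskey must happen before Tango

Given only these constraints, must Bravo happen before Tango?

Following the dependencies: Bravo → Kilo → Whiskey → Tango.
Hence Bravo necessarily comes before Tango.

Yes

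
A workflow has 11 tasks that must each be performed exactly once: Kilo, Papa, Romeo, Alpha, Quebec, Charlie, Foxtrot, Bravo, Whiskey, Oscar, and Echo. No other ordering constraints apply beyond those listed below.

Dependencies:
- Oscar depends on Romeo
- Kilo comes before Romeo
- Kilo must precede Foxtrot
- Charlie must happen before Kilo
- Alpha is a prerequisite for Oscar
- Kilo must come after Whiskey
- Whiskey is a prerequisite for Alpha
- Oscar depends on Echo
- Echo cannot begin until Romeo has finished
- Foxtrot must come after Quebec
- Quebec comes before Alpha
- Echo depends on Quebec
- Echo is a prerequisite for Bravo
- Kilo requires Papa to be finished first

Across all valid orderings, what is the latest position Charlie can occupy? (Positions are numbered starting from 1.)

5

The tasks that are forced after Charlie, directly or by a chain of constraints, are Kilo, Romeo, Foxtrot, Bravo, Oscar, Echo. That's 6 tasks.
So at least 6 tasks follow Charlie, putting Charlie no later than position 5. That position is achievable by scheduling everything else first.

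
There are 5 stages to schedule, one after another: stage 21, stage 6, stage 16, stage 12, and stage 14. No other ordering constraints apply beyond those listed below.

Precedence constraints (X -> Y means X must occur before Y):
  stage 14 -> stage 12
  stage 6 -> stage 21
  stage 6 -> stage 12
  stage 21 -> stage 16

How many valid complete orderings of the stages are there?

2 stages have no prerequisites (stage 6, stage 14), so any of them could come first.
Counting all ways to extend the partial order to a total order gives 9.

9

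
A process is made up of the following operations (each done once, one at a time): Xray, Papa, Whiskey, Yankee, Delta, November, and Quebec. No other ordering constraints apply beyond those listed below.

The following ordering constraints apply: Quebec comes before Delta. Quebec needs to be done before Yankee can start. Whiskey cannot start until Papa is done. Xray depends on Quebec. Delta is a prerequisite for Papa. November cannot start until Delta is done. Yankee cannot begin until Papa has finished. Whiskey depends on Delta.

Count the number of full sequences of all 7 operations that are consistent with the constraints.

48

Only Quebec has no prerequisites, so it must go first.
Enumerating by repeatedly choosing an available operation (one whose prerequisites are all placed) gives 48 distinct complete orderings.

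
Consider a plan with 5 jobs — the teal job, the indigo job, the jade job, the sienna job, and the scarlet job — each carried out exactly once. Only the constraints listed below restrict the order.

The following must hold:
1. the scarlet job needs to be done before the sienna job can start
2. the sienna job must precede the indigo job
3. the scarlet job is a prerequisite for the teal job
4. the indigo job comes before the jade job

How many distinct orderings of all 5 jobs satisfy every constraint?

4

Only the scarlet job has no prerequisites, so it must go first.
Counting all ways to extend the partial order to a total order gives 4.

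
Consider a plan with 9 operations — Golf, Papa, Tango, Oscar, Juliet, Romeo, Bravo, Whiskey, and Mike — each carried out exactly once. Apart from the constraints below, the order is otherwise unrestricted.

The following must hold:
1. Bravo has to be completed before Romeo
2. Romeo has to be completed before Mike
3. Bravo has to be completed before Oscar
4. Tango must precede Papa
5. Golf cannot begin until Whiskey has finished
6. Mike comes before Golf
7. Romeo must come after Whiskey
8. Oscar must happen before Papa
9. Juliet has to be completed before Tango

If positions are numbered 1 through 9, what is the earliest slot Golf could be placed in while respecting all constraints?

Every operation that must precede Golf has to come before it. Tracing all chains that end at Golf, those operations are: Romeo, Bravo, Whiskey, Mike — 4 in total.
So at minimum 4 operations come before Golf, putting Golf no earlier than position 5. That position is achievable by scheduling exactly those predecessors first.

5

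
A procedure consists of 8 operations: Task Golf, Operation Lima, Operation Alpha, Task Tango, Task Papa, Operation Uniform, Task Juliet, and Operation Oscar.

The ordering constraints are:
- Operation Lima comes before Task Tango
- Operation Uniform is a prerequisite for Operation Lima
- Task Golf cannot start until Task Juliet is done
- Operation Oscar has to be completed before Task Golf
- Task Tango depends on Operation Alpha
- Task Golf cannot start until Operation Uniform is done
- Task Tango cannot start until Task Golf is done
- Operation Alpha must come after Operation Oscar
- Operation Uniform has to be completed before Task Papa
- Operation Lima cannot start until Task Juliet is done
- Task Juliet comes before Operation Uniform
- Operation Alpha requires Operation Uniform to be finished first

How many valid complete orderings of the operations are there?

108

The operations with no prerequisites are Task Juliet, Operation Oscar; any of them can be placed first.
Counting all ways to extend the partial order to a total order gives 108.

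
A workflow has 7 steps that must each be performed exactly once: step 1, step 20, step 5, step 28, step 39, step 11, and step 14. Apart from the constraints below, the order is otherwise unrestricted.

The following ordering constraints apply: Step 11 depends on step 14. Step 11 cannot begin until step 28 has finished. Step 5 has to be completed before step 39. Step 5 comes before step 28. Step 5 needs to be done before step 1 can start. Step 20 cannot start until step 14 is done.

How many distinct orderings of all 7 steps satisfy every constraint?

222

2 steps have no prerequisites (step 5, step 14), so any of them could come first.
Enumerating by repeatedly choosing an available step (one whose prerequisites are all placed) gives 222 distinct complete orderings.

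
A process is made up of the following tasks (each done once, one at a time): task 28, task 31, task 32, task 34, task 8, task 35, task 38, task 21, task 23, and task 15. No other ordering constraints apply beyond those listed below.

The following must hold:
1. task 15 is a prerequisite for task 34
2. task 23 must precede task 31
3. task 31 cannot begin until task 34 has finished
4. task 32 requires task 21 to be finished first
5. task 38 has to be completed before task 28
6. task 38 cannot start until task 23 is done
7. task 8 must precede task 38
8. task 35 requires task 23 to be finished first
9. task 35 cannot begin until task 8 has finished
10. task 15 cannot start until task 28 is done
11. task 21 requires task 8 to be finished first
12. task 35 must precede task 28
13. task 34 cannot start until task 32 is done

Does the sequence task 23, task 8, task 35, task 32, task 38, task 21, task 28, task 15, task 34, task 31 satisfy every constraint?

No

The sequence places task 32 ahead of task 21.
But one of the constraints requires task 21 before task 32, so this ordering violates it.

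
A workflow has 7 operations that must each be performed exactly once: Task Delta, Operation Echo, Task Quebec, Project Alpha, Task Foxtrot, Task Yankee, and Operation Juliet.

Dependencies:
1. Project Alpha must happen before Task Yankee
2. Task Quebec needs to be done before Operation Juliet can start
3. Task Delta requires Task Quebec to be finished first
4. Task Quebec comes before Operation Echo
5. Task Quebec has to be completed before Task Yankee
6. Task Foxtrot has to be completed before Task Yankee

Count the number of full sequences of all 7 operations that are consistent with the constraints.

408

3 operations have no prerequisites (Task Quebec, Project Alpha, Task Foxtrot), so any of them could come first.
Counting all ways to extend the partial order to a total order gives 408.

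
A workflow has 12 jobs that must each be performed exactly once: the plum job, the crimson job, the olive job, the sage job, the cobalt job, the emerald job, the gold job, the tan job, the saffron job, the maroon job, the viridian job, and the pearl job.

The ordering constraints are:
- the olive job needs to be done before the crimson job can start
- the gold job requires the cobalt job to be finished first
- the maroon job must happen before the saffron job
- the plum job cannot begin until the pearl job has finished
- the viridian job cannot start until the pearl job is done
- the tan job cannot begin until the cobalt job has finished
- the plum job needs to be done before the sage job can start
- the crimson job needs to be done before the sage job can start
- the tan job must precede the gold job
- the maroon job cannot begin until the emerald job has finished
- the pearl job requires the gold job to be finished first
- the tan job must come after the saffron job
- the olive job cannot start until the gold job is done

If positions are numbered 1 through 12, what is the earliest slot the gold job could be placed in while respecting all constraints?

Every job that must precede the gold job has to come before it. Tracing all chains that end at the gold job, those jobs are: the cobalt job, the emerald job, the tan job, the saffron job, the maroon job — 5 in total.
With 5 mandatory predecessors, the earliest the gold job can sit is position 5+1 = 6, and placing just those 5 first achieves it.

6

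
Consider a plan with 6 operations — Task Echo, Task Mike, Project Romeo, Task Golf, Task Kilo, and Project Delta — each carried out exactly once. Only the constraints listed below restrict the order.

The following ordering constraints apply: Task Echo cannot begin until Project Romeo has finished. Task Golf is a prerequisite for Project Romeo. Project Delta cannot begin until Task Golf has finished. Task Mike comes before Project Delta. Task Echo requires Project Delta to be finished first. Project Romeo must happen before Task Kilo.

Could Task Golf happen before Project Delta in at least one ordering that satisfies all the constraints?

The constraints force Task Golf before Project Delta, so yes — every valid ordering has Task Golf earlier.

Yes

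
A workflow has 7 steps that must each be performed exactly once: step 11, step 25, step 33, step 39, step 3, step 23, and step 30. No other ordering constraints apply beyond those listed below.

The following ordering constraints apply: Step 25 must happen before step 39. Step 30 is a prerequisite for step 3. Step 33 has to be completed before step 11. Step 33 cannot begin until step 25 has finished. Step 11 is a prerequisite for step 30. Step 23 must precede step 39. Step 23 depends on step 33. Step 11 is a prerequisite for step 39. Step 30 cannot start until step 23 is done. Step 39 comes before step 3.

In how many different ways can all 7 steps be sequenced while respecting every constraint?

Only step 25 has no prerequisites, so it must go first.
Counting all ways to extend the partial order to a total order gives 4.

4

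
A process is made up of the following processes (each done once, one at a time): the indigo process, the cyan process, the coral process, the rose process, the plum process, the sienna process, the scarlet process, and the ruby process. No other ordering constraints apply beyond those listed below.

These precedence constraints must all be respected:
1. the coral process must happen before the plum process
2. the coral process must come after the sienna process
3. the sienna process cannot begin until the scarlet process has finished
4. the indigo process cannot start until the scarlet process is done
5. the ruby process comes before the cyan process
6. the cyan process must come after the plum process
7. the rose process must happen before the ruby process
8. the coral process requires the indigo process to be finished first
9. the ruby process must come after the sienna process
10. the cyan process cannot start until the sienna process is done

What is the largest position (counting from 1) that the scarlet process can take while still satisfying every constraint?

The processes that are forced after the scarlet process, directly or by a chain of constraints, are the indigo process, the cyan process, the coral process, the plum process, the sienna process, the ruby process. That's 6 processes.
So at least 6 processes follow the scarlet process, putting the scarlet process no later than position 2. That position is achievable by scheduling everything else first.

2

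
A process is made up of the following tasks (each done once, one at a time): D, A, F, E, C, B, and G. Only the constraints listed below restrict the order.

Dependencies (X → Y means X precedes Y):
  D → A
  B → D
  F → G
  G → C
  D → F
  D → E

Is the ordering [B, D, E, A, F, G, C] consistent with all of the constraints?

Yes

Checking each listed constraint against this order: for instance, D is in position 2 and F in position 5, so that constraint holds — and the remaining constraints check out the same way.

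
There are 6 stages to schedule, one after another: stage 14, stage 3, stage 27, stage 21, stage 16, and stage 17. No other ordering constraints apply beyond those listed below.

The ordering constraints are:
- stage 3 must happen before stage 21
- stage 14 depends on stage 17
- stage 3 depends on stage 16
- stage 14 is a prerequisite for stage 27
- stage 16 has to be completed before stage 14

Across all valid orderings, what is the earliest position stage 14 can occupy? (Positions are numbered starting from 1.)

Working backwards through the constraints from stage 14, its full set of required predecessors is stage 16, stage 17 — 2 of them.
So at minimum 2 stages come before stage 14, putting stage 14 no earlier than position 3. That position is achievable by scheduling exactly those predecessors first.

3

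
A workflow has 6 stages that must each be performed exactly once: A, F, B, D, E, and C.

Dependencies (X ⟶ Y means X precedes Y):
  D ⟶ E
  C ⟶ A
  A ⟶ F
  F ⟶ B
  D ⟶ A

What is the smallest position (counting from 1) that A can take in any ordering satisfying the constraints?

3

The stages that are forced before A, directly or transitively, are D, C. That's 2 stages.
With 2 mandatory predecessors, the earliest A can sit is position 2+1 = 3, and placing just those 2 first achieves it.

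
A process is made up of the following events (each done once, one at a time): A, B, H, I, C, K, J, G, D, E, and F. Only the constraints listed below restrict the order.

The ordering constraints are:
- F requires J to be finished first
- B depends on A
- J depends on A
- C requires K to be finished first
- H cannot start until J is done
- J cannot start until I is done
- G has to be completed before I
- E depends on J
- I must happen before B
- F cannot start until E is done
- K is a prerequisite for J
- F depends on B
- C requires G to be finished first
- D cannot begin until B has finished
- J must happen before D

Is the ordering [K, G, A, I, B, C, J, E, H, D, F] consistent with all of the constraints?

Yes

Checking each listed constraint against this order: for instance, B is in position 5 and F in position 11, so that constraint holds — and the remaining constraints check out the same way.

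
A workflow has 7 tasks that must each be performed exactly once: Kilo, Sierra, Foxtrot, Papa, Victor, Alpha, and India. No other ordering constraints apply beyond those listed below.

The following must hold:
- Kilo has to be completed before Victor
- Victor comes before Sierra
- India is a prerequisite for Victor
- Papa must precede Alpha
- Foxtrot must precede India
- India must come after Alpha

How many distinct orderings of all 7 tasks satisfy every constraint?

3 tasks have no prerequisites (Kilo, Foxtrot, Papa), so any of them could come first.
Enumerating by repeatedly choosing an available task (one whose prerequisites are all placed) gives 15 distinct complete orderings.

15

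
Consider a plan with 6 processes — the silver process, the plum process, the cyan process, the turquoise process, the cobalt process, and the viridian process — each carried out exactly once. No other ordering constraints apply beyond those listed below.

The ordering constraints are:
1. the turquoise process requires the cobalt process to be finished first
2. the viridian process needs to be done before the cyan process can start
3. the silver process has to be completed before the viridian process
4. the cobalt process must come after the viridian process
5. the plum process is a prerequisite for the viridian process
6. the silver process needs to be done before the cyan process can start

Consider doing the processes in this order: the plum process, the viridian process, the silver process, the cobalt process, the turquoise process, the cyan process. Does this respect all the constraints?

Here the silver process comes after the viridian process.
Since the silver process is required before the viridian process, the ordering is invalid.

No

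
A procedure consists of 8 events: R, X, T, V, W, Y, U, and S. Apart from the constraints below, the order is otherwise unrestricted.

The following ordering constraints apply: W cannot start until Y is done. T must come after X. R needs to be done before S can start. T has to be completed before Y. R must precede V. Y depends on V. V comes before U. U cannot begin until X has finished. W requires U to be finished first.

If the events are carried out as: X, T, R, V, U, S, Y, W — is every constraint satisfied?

Yes

Checking each listed constraint against this order: for instance, T is in position 2 and Y in position 7, so that constraint holds — and the remaining constraints check out the same way.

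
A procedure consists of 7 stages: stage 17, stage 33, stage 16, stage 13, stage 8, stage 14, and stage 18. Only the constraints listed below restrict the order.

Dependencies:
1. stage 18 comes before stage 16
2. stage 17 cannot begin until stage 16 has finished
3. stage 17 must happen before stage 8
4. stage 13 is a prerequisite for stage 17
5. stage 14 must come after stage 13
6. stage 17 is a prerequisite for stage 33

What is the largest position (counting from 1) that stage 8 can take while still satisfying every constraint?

7

No constraint forces any stage after stage 8, so it can be placed last, in position 7.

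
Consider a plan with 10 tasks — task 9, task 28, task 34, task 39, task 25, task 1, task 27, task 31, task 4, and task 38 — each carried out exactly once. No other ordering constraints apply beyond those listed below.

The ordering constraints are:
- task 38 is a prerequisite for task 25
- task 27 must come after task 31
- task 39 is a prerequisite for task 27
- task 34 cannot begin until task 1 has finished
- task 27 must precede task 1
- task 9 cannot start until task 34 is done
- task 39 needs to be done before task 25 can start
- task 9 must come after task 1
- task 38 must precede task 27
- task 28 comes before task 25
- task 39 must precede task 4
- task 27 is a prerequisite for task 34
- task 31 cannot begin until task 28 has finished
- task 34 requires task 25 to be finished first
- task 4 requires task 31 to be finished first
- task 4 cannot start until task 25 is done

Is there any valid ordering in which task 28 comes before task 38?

Yes

The constraints leave task 28 and task 38 unordered relative to each other; nothing requires task 38 earlier.
So a valid ordering placing task 28 earlier than task 38 exists.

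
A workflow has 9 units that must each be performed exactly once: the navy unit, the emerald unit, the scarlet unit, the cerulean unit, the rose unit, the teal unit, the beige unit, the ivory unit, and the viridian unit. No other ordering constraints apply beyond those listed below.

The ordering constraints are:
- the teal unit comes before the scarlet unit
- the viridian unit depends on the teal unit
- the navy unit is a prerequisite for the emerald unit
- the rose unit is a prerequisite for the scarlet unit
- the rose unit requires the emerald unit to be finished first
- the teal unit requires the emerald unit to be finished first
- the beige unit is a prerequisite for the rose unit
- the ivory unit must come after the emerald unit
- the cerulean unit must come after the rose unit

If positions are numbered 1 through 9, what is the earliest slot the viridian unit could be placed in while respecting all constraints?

4

Working backwards through the constraints from the viridian unit, its full set of required predecessors is the navy unit, the emerald unit, the teal unit — 3 of them.
With 3 mandatory predecessors, the earliest the viridian unit can sit is position 3+1 = 4, and placing just those 3 first achieves it.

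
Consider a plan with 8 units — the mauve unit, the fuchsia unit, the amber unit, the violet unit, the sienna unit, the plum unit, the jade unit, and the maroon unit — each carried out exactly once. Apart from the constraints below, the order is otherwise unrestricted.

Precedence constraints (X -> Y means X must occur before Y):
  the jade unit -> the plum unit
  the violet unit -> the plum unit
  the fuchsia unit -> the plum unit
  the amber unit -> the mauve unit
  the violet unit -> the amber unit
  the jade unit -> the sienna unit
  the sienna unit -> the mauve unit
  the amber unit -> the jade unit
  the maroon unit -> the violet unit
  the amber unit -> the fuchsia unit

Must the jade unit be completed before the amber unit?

In fact the dependencies run the other way: the amber unit → the jade unit.
So the jade unit does not have to come before the amber unit — it cannot.

No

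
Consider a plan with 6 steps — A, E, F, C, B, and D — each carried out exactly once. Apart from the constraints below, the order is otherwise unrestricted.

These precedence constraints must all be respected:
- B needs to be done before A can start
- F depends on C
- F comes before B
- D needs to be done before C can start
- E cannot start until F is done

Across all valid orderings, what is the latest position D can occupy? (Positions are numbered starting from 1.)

The steps that are forced after D, directly or by a chain of constraints, are A, E, F, C, B. That's 5 steps.
With 5 mandatory successors out of 6 steps total, the latest slot for D is 6−5 = 1, and it's reachable by doing all non-successors before D.

1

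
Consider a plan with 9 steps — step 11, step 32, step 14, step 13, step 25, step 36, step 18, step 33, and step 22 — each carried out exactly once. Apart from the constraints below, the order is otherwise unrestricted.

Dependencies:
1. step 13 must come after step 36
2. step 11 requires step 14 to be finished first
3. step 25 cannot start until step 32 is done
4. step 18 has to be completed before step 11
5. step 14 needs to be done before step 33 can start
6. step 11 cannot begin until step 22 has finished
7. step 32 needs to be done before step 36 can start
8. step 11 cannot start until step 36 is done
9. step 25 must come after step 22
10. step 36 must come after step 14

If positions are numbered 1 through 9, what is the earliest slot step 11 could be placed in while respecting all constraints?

Working backwards through the constraints from step 11, its full set of required predecessors is step 32, step 14, step 36, step 18, step 22 — 5 of them.
So at minimum 5 steps come before step 11, putting step 11 no earlier than position 6. That position is achievable by scheduling exactly those predecessors first.

6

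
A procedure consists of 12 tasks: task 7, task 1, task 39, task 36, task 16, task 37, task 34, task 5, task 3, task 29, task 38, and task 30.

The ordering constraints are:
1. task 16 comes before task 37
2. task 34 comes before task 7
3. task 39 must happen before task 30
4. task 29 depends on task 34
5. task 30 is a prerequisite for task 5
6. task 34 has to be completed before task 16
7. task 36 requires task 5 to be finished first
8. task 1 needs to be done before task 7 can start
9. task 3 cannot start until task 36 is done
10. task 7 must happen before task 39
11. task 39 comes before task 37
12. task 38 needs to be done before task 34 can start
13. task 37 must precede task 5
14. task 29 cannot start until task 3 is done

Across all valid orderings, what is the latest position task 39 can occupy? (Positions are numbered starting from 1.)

Following every chain forward from task 39, the tasks that must come later are task 36, task 37, task 5, task 3, task 29, task 30 — 6 of them.
So at least 6 tasks follow task 39, putting task 39 no later than position 6. That position is achievable by scheduling everything else first.

6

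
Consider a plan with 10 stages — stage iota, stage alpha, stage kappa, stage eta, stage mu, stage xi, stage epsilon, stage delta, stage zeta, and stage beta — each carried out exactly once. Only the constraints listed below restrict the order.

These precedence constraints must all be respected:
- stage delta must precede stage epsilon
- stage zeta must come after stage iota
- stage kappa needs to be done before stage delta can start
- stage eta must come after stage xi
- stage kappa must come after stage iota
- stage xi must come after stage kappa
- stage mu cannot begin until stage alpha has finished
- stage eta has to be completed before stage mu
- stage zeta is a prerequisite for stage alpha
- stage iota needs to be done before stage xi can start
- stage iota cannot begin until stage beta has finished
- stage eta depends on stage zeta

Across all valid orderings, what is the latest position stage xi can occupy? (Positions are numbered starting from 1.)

8

The stages that are forced after stage xi, directly or by a chain of constraints, are stage eta, stage mu. That's 2 stages.
With 2 mandatory successors out of 10 stages total, the latest slot for stage xi is 10−2 = 8, and it's reachable by doing all non-successors before stage xi.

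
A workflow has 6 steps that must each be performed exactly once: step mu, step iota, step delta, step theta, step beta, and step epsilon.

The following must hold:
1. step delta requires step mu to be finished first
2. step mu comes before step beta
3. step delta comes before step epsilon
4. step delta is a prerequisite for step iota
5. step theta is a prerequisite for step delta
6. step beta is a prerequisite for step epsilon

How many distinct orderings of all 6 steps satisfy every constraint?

12

2 steps have no prerequisites (step mu, step theta), so any of them could come first.
Systematically extending each partial ordering one step at a time and counting, there are 12 complete orderings.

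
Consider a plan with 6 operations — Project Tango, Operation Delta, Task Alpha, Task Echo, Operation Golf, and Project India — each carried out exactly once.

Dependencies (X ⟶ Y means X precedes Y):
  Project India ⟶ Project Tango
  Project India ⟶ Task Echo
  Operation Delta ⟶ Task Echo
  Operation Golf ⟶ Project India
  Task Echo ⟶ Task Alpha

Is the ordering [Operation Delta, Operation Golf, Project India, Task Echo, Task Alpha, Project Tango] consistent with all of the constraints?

Going through the constraints one by one, each required predecessor appears earlier in the sequence than its dependent — e.g. Operation Delta (position 1) is before Task Echo (position 4), as required.

Yes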